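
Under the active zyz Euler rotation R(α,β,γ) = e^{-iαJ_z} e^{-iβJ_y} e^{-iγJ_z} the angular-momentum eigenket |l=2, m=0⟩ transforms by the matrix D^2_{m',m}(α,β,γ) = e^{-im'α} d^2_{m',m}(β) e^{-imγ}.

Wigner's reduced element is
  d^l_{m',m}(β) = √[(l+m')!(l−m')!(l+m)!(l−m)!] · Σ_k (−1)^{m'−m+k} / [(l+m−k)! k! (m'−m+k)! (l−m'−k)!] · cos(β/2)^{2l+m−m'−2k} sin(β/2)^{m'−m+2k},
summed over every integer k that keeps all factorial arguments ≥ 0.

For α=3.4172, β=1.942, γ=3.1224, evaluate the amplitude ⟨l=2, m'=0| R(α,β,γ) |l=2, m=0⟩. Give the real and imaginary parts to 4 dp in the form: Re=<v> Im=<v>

Re=-0.3026 Im=0.0000

First d^2_{0,0}(β=1.942), then the phase factors e^{-i(0)α} and e^{-i(0)γ}:
Half-angle: c=0.564474, s=0.825451. N=√(2·2·2·2)=4.000000
Admissible k: 0..2 (factorial args all ≥0)
  k=0: (−1)^0·4.0000/(4)·0.5645^4·0.8255^0 = +0.101526
  k=1: (−1)^1·4.0000/(1)·0.5645^2·0.8255^2 = -0.868422
  k=2: (−1)^2·4.0000/(4)·0.5645^0·0.8255^4 = +0.464263
d^2_{0,0}(1.942) = +0.101526 -0.868422 +0.464263 = -0.302632
Attach z-rotation phases: D = e^{-i(0)(3.4172)}·(-0.302632)·e^{-i(0)(3.1224)} = -0.302632+0.000000i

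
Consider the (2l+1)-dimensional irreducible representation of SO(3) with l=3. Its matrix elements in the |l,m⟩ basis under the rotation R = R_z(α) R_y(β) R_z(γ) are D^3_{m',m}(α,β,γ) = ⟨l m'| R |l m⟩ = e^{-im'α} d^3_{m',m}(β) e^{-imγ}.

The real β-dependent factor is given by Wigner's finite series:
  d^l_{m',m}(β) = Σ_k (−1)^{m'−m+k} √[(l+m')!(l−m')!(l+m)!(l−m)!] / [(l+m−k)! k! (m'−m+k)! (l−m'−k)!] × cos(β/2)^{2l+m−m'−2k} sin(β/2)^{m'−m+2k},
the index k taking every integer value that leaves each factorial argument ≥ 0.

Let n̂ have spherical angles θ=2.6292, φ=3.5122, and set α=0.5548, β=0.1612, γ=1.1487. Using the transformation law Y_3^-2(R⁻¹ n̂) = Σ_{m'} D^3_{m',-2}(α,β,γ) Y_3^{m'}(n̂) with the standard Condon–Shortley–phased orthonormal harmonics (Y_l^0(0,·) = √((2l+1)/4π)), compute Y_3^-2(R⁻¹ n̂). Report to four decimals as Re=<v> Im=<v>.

Need the full column D^3_{m',-2} for m'=−3..3 at α=0.5548, β=0.1612, γ=1.1487.
cos(β/2)=0.996754, sin(β/2)=0.080513
d^3_{-3,-2}: single k=1 term ⇒ +0.194035;  D = -0.132345-0.141895i
d^3_{-2,-2}: k∈[0..1] ⇒ +0.980679 -0.031993 = +0.948686;  D = -0.915469-0.248843i
d^3_{-1,-2}: k∈[0..1] ⇒ -0.250498 +0.003269 = -0.247229;  D = +0.236948-0.070552i
d^3_{0,-2}: k∈[0..1] ⇒ +0.035046 -0.000229 = +0.034818;  D = -0.023131+0.026024i
d^3_{1,-2}: k∈[0..1] ⇒ -0.003269 +0.000011 = -0.003258;  D = +0.000557-0.003210i
d^3_{2,-2}: k∈[0..1] ⇒ +0.000209 -0.000000 = +0.000208;  D = +0.000078+0.000193i
d^3_{3,-2}: single k=0 term ⇒ -0.000008;  D = -0.000007-0.000005i
Y_3^{m'}(θ=2.6292,φ=3.5122) and Σ D·Y over m':
  (-0.1323-0.1419i)·(-0.0218+0.0441i)  (-0.9155-0.2488i)·(-0.1579+0.1446i)  (+0.2369-0.0706i)·(-0.4133+0.1606i)  (-0.0231+0.0260i)·(-0.2596+0.0000i)  (+0.0006-0.0032i)·(+0.4133+0.1606i)  (+0.0001+0.0002i)·(-0.1579-0.1446i)  (-0.0000-0.0000i)·(+0.0218+0.0441i)
Y_3^-2(R⁻¹ n̂) = +0.109861-0.036610i

Re=0.1099 Im=-0.0366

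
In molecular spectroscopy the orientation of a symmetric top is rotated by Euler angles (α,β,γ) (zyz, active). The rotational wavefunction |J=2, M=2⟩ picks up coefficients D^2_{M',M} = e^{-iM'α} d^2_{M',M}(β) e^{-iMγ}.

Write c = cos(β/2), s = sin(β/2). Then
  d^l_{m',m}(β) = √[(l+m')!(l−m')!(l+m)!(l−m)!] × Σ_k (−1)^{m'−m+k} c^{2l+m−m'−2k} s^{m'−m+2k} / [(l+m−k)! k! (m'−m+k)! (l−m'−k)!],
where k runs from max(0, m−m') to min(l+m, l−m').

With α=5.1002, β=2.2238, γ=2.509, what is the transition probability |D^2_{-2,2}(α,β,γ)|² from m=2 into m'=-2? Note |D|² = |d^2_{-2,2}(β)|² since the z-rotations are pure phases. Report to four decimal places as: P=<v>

P=0.4174

D^2_{-2,2}(5.1002,2.2238,2.509) = e^{-i·-2·5.1002}·d^2_{-2,2}(2.2238)·e^{-i·2·2.509}. Compute d first:
c=cos(2.2238/2)=0.442959, s=sin(2.2238/2)=0.896542; N=√[1·24·24·1]=24.000000
k∈{4} keeps every argument non-negative
  k=4: (−1)^0·24.0000/(24)·0.4430^0·0.8965^4 = +0.646074
d^2_{-2,2}(2.2238) = +0.646074
|D^2_{-2,2}|² = |d^2_{-2,2}(β)|² = (+0.646074)² = 0.417412 (the z-rotation phases have unit modulus)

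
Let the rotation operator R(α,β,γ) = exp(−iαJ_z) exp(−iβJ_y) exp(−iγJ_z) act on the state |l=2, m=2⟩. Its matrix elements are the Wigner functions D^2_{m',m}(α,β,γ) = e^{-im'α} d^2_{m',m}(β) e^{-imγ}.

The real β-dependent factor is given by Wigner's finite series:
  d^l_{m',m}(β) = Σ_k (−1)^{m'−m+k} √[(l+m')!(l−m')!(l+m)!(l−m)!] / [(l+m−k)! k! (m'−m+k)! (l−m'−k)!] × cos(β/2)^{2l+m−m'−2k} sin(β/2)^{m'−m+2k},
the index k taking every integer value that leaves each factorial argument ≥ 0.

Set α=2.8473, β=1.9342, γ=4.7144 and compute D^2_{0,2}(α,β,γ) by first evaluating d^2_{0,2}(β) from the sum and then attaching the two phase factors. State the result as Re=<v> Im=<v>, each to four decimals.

Re=-0.5350 Im=0.0022

D^2_{0,2}(2.8473,1.9342,4.7144) = e^{-i·0·2.8473}·d^2_{0,2}(1.9342)·e^{-i·2·4.7144}. Compute d first:
Half-angle: c=0.567689, s=0.823243. N=√(2·2·24·1)=9.797959
Admissible k: 2..2 (factorial args all ≥0)
  k=2: (−1)^0·9.7980/(4)·0.5677^2·0.8232^2 = +0.534999
d^2_{0,2}(1.9342) = +0.534999
Phases: e^{-i·(0)·2.8473}=+1.000000+0.000000i, e^{-i·(2)·4.7144}=-0.999992+0.004022i ⇒ D=-0.534995+0.002152i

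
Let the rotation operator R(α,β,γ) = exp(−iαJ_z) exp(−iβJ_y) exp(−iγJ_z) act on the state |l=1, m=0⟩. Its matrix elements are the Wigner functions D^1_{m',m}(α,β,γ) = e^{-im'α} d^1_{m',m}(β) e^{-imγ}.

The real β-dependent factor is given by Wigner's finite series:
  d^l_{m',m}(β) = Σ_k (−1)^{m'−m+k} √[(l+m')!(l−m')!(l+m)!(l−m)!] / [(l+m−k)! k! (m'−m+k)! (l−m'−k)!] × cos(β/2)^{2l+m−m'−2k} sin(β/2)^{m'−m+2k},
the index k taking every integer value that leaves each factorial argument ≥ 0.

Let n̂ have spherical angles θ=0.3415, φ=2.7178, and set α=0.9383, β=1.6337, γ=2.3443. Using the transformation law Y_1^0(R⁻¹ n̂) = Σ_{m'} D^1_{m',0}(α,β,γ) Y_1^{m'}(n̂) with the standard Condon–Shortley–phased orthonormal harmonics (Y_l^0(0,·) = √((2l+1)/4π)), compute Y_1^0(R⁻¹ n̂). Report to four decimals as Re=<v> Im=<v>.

Need the full column D^1_{m',0} for m'=−1..1 at α=0.9383, β=1.6337, γ=2.3443.
cos(β/2)=0.684521, sin(β/2)=0.728993
d^1_{-1,0}: single k=1 term ⇒ +0.705708;  D = +0.417187+0.569192i
d^1_{0,0}: k∈[0..1] ⇒ +0.468569 -0.531431 = -0.062862;  D = -0.062862+0.000000i
d^1_{1,0}: single k=0 term ⇒ -0.705708;  D = -0.417187+0.569192i
Y_1^{m'}(θ=0.3415,φ=2.7178) and Σ D·Y over m':
  (+0.4172+0.5692i)·(-0.1055-0.0476i)  (-0.0629+0.0000i)·(+0.4604+0.0000i)  (-0.4172+0.5692i)·(+0.1055-0.0476i)
Y_1^0(R⁻¹ n̂) = -0.062777+0.000000i

Re=-0.0628 Im=0.0000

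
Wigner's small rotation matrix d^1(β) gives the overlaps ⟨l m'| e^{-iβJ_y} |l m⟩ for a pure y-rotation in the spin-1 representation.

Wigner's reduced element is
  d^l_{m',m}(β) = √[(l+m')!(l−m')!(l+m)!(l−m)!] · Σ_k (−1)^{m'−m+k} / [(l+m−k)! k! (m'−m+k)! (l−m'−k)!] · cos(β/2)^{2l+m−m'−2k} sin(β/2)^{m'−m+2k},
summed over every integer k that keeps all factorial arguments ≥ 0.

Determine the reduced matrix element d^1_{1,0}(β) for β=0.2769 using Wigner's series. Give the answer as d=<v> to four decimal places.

d^1_{1,0}(β=0.2769) via Wigner's sum:
Half-angle: c=0.990431, s=0.138008. N=√(2·1·1·1)=1.414214
Admissible k: 0..0 (factorial args all ≥0)
  k=0: (−1)^1·1.4142/(1)·0.9904^1·0.1380^1 = -0.193305
d^1_{1,0}(0.2769) = -0.193305

d=-0.1933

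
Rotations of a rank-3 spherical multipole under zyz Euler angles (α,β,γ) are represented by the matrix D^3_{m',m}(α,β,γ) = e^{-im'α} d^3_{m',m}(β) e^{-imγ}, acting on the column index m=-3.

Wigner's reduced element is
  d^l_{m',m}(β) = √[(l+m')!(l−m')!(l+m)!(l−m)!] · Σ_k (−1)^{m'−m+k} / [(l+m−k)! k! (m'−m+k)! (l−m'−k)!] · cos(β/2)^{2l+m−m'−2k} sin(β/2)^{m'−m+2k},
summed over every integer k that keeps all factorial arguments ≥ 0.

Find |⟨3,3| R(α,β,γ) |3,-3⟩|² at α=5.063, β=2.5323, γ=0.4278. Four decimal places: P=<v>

First d^3_{3,-3}(β=2.5323), then the phase factors e^{-i(3)α} and e^{-i(-3)γ}:
With c≡cos(β/2)=0.299956 and s≡sin(β/2)=0.953953, N=[720·1·1·720]^{1/2}=720.000000
Admissible k: 0..0 (factorial args all ≥0)
  k=0: (−1)^6·720.0000/(720)·0.3000^0·0.9540^6 = +0.753637
d^3_{3,-3}(2.5323) = +0.753637
|D^3_{3,-3}|² = |d^3_{3,-3}(β)|² = (+0.753637)² = 0.567969 (the z-rotation phases have unit modulus)

P=0.5680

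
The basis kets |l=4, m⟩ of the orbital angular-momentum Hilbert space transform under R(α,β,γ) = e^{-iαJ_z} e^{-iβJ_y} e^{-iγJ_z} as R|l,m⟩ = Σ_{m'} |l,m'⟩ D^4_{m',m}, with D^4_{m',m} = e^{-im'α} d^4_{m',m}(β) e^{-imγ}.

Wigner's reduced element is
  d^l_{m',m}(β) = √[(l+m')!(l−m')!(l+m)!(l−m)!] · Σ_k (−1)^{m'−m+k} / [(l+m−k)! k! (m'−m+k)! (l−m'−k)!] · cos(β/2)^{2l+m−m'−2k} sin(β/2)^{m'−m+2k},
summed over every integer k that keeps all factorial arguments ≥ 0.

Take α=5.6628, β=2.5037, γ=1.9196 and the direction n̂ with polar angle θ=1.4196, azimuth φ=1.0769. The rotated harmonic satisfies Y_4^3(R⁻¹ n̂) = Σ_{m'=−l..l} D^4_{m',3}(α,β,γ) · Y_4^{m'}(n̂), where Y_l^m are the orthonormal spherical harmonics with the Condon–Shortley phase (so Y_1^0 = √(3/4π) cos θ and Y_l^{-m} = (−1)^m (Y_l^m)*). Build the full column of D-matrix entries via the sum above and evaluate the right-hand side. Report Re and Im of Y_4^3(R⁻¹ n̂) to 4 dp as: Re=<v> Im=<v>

Need the full column D^4_{m',3} for m'=−4..4 at α=5.6628, β=2.5037, γ=1.9196.
cos(β/2)=0.313566, sin(β/2)=0.949566
d^4_{-4,3}: single k=7 term ⇒ +0.617378;  D = -0.232640-0.571870i
d^4_{-3,3}: k∈[6..7] ⇒ +0.504555 -0.661002 = -0.156447;  D = -0.036279+0.152182i
d^4_{-2,3}: k∈[5..6] ⇒ +0.267177 -0.816715 = -0.549538;  D = -0.414453+0.360861i
d^4_{-1,3}: k∈[4..5] ⇒ +0.103977 -0.572111 = -0.468134;  D = -0.465979+0.044872i
d^4_{0,3}: k∈[3..4] ⇒ +0.030710 -0.281630 = -0.250919;  D = -0.217204-0.125630i
d^4_{1,3}: k∈[2..3] ⇒ +0.006803 -0.103977 = -0.097174;  D = -0.040158-0.088488i
d^4_{2,3}: k∈[1..2] ⇒ +0.001059 -0.029134 = -0.028075;  D = +0.005422-0.027547i
d^4_{3,3}: k∈[0..1] ⇒ +0.000093 -0.006000 = -0.005906;  D = +0.004297-0.004052i
d^4_{4,3}: single k=0 term ⇒ -0.000801;  D = +0.000793-0.000108i
Y_4^{m'}(θ=1.4196,φ=1.0769) and Σ D·Y over m':
  (-0.2326-0.5719i)·(-0.1665+0.3885i)  (-0.0363+0.1522i)·(-0.1814+0.0162i)  (-0.4145+0.3609i)·(+0.1514+0.2296i)  (-0.4660+0.0449i)·(-0.0949+0.1762i)  (-0.2172-0.1256i)·(+0.2473+0.0000i)  (-0.0402-0.0885i)·(+0.0949+0.1762i)  (+0.0054-0.0275i)·(+0.1514-0.2296i)  (+0.0043-0.0041i)·(+0.1814+0.0162i)  (+0.0008-0.0001i)·(-0.1665-0.3885i)
Y_4^3(R⁻¹ n̂) = +0.108976-0.203188i

Re=0.1090 Im=-0.2032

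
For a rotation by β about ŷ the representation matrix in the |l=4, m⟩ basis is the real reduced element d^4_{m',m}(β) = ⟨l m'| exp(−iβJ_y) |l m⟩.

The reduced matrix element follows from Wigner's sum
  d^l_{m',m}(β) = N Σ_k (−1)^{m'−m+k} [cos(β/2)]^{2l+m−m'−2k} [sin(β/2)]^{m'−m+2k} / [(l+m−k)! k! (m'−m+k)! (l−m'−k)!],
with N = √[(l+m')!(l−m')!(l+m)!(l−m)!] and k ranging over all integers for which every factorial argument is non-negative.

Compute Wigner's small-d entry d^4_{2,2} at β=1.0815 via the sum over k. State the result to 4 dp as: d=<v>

d^4_{2,2}(β=1.0815) via Wigner's sum:
c=cos(1.0815/2)=0.857323, s=sin(1.0815/2)=0.514779; N=√[720·2·720·2]=1440.000000
Admissible k: 0..2 (factorial args all ≥0)
  k=0: (−1)^0·1440.0000/(1440)·0.8573^8·0.5148^0 = +0.291847
  k=1: (−1)^1·1440.0000/(120)·0.8573^6·0.5148^2 = -1.262669
  k=2: (−1)^2·1440.0000/(96)·0.8573^4·0.5148^4 = +0.569053
d^4_{2,2}(1.0815) = +0.291847 -1.262669 +0.569053 = -0.401769

d=-0.4018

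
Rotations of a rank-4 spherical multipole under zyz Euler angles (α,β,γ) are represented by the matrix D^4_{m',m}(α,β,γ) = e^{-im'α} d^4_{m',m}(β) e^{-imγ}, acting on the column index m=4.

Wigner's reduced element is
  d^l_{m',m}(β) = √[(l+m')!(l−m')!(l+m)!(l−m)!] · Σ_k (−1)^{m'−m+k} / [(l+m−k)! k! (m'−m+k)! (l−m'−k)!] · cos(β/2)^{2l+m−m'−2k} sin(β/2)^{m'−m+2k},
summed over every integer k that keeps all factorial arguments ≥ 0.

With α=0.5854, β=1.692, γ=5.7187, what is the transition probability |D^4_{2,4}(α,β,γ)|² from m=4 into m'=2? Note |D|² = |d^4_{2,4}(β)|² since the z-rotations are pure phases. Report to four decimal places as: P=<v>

First d^4_{2,4}(β=1.692), then the phase factors e^{-i(2)α} and e^{-i(4)γ}:
c=cos(1.692/2)=0.662983, s=sin(1.692/2)=0.748634; N=√[720·2·40320·1]=7619.763776
Admissible k: 2..2 (factorial args all ≥0)
  k=2: (−1)^0·7619.7638/(1440)·0.6630^6·0.7486^2 = +0.251845
d^4_{2,4}(1.692) = +0.251845
|D^4_{2,4}|² = |d^4_{2,4}(β)|² = (+0.251845)² = 0.063426 (the z-rotation phases have unit modulus)

P=0.0634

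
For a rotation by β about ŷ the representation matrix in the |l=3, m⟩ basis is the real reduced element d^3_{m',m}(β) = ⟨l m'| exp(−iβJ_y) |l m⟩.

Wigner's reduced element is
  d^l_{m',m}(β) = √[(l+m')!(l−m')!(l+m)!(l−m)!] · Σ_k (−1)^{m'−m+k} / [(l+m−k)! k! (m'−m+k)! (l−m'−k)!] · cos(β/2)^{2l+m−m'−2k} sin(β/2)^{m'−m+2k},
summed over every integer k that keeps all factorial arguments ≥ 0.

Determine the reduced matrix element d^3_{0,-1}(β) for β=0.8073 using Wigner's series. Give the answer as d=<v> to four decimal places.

d=-0.4350

d^3_{0,-1}(β=0.8073) via Wigner's sum:
c=cos(0.8073/2)=0.919633, s=sin(0.8073/2)=0.392778; N=√[6·6·2·24]=41.569219
k∈{0,1,2} keeps every argument non-negative
  k=0: (−1)^1·41.5692/(12)·0.9196^5·0.3928^1 = -0.894976
  k=1: (−1)^2·41.5692/(4)·0.9196^3·0.3928^3 = +0.489775
  k=2: (−1)^3·41.5692/(12)·0.9196^1·0.3928^5 = -0.029781
d^3_{0,-1}(0.8073) = -0.894976 +0.489775 -0.029781 = -0.434982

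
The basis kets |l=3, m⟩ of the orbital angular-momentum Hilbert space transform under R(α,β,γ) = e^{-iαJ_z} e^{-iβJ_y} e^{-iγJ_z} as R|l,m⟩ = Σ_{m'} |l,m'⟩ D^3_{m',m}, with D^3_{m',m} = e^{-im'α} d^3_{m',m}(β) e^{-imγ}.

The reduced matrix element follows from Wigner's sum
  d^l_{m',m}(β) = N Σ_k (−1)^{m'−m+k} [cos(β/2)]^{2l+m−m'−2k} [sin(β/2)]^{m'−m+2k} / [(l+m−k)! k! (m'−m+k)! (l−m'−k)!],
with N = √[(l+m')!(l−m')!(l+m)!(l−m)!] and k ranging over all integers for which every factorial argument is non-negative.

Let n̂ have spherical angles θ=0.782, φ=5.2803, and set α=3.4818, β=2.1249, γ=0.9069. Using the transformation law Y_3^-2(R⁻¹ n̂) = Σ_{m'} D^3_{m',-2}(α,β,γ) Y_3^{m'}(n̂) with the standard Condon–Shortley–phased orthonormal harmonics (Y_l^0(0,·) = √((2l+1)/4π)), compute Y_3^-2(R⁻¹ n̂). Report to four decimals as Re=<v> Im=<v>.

Need the full column D^3_{m',-2} for m'=−3..3 at α=3.4818, β=2.1249, γ=0.9069.
cos(β/2)=0.486733, sin(β/2)=0.873551
d^3_{-3,-2}: single k=1 term ⇒ +0.058455;  D = +0.055719-0.017675i
d^3_{-2,-2}: k∈[0..1] ⇒ +0.013297 -0.214146 = -0.200849;  D = +0.160211-0.121132i
d^3_{-1,-2}: k∈[0..1] ⇒ -0.075465 +0.486147 = +0.410682;  D = +0.226166-0.342796i
d^3_{0,-2}: k∈[0..1] ⇒ +0.234585 -0.755605 = -0.521020;  D = +0.125367-0.505712i
d^3_{1,-2}: k∈[0..1] ⇒ -0.486147 +0.782945 = +0.296798;  D = -0.028804-0.295397i
d^3_{2,-2}: k∈[0..1] ⇒ +0.689770 -0.444353 = +0.245417;  D = +0.103958+0.222311i
d^3_{3,-2}: single k=0 term ⇒ -0.606467;  D = +0.425488+0.432160i
Y_3^{m'}(θ=0.782,φ=5.2803) and Σ D·Y over m':
  (+0.0557-0.0177i)·(-0.1447+0.0194i)  (+0.1602-0.1211i)·(-0.1517+0.3266i)  (+0.2262-0.3428i)·(+0.1858+0.2913i)  (+0.1254-0.5057i)·(-0.1279+0.0000i)  (-0.0288-0.2954i)·(-0.1858+0.2913i)  (+0.1040+0.2223i)·(-0.1517-0.3266i)  (+0.4255+0.4322i)·(+0.1447+0.0194i)
Y_3^-2(R⁻¹ n̂) = +0.334786+0.190779i

Re=0.3348 Im=0.1908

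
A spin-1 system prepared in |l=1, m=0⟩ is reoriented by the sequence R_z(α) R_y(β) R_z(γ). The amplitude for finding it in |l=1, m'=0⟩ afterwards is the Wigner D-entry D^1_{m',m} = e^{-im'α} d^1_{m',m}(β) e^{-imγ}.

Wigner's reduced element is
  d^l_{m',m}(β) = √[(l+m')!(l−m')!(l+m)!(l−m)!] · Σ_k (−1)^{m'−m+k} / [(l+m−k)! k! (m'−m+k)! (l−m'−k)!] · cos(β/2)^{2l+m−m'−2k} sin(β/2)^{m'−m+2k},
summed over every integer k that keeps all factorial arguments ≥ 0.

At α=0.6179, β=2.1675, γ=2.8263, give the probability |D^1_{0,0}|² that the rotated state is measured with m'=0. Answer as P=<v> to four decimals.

D^1_{0,0}(0.6179,2.1675,2.8263) = e^{-i·0·0.6179}·d^1_{0,0}(2.1675)·e^{-i·0·2.8263}. Compute d first:
c=cos(2.1675/2)=0.468018, s=sin(2.1675/2)=0.883719; N=√[1·1·1·1]=1.000000
k∈{0,1} keeps every argument non-negative
  k=0: (−1)^0·1.0000/(1)·0.4680^2·0.8837^0 = +0.219041
  k=1: (−1)^1·1.0000/(1)·0.4680^0·0.8837^2 = -0.780959
d^1_{0,0}(2.1675) = +0.219041 -0.780959 = -0.561919
|D^1_{0,0}|² = |d^1_{0,0}(β)|² = (-0.561919)² = 0.315753 (the z-rotation phases have unit modulus)

P=0.3158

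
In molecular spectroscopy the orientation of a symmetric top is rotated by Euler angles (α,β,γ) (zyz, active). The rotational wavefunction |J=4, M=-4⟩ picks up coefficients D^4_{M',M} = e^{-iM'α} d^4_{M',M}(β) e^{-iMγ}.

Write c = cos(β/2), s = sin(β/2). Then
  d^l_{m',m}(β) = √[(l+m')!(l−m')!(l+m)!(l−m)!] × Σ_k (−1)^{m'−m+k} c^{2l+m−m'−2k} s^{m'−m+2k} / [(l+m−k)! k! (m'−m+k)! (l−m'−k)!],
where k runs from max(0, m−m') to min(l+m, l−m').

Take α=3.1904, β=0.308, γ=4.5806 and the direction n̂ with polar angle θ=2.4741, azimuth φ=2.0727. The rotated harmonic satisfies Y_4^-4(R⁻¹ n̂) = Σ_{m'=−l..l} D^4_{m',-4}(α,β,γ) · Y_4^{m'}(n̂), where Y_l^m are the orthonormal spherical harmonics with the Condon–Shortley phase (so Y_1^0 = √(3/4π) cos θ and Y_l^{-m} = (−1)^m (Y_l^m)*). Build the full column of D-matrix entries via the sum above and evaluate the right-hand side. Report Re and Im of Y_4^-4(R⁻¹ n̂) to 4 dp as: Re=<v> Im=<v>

Need the full column D^4_{m',-4} for m'=−4..4 at α=3.1904, β=0.308, γ=4.5806.
cos(β/2)=0.988165, sin(β/2)=0.153392
d^4_{-4,-4}: single k=0 term ⇒ +0.909153;  D = +0.859529-0.296261i
d^4_{-3,-4}: single k=0 term ⇒ -0.399168;  D = +0.370584-0.148331i
d^4_{-2,-4}: single k=0 term ⇒ +0.115921;  D = +0.105390-0.048276i
d^4_{-1,-4}: single k=0 term ⇒ -0.025448;  D = +0.022591-0.011714i
d^4_{0,-4}: single k=0 term ⇒ +0.004417;  D = +0.003817-0.002222i
d^4_{1,-4}: single k=0 term ⇒ -0.000613;  D = +0.000514-0.000334i
d^4_{2,-4}: single k=0 term ⇒ +0.000067;  D = +0.000055-0.000039i
d^4_{3,-4}: single k=0 term ⇒ -0.000006;  D = +0.000004-0.000003i
d^4_{4,-4}: single k=0 term ⇒ +0.000000;  D = +0.000000-0.000000i
Y_4^{m'}(θ=2.4741,φ=2.0727) and Σ D·Y over m':
  (+0.8595-0.2963i)·(-0.0275-0.0589i)  (+0.3706-0.1483i)·(-0.2327-0.0152i)  (+0.1054-0.0483i)·(-0.2284+0.3587i)  (+0.0226-0.0117i)·(+0.1458+0.2657i)  (+0.0038-0.0022i)·(-0.2315+0.0000i)  (+0.0005-0.0003i)·(-0.1458+0.2657i)  (+0.0001-0.0000i)·(-0.2284-0.3587i)  (+0.0000-0.0000i)·(+0.2327-0.0152i)  (+0.0000-0.0000i)·(-0.0275+0.0589i)
Y_4^-4(R⁻¹ n̂) = -0.130791+0.040248i

Re=-0.1308 Im=0.0402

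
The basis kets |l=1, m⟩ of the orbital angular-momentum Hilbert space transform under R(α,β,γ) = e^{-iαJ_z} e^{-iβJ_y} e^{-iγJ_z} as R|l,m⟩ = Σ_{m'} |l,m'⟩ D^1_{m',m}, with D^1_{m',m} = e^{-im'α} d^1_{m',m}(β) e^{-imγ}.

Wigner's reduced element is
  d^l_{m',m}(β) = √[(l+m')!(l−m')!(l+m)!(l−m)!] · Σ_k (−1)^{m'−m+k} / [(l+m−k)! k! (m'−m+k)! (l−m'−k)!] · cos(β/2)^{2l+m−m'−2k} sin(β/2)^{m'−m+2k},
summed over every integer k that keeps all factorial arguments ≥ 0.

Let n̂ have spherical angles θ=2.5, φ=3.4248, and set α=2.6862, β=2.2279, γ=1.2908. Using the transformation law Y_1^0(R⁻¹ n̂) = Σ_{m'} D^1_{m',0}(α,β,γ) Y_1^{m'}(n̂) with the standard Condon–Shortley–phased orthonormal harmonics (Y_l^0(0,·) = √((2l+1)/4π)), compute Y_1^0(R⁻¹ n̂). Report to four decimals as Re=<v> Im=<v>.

Re=0.4103 Im=0.0000

Need the full column D^1_{m',0} for m'=−1..1 at α=2.6862, β=2.2279, γ=1.2908.
cos(β/2)=0.441120, sin(β/2)=0.897448
d^1_{-1,0}: single k=1 term ⇒ +0.559862;  D = -0.502806+0.246236i
d^1_{0,0}: k∈[0..1] ⇒ +0.194587 -0.805413 = -0.610826;  D = -0.610826+0.000000i
d^1_{1,0}: single k=0 term ⇒ -0.559862;  D = +0.502806+0.246236i
Y_1^{m'}(θ=2.5,φ=3.4248) and Σ D·Y over m':
  (-0.5028+0.2462i)·(-0.1985+0.0578i)  (-0.6108+0.0000i)·(-0.3914+0.0000i)  (+0.5028+0.2462i)·(+0.1985+0.0578i)
Y_1^0(R⁻¹ n̂) = +0.410294+0.000000i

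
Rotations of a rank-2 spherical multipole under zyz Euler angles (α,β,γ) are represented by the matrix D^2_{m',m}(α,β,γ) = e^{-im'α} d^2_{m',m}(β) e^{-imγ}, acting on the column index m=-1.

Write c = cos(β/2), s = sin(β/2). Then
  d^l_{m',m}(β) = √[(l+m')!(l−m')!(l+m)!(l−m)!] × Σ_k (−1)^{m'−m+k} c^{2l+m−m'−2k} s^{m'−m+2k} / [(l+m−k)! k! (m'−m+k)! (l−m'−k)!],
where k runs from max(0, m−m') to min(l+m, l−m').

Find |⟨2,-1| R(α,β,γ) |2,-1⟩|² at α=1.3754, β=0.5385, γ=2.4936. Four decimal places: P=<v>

P=0.4439

First d^2_{-1,-1}(β=0.5385), then the phase factors e^{-i(-1)α} and e^{-i(-1)γ}:
With c≡cos(β/2)=0.963971 and s≡sin(β/2)=0.266009, N=[1·6·1·6]^{1/2}=6.000000
Admissible k: 0..1 (factorial args all ≥0)
  k=0: (−1)^0·6.0000/(6)·0.9640^4·0.2660^0 = +0.863486
  k=1: (−1)^1·6.0000/(2)·0.9640^2·0.2660^2 = -0.197260
d^2_{-1,-1}(0.5385) = +0.863486 -0.197260 = +0.666226
|D^2_{-1,-1}|² = |d^2_{-1,-1}(β)|² = (+0.666226)² = 0.443856 (the z-rotation phases have unit modulus)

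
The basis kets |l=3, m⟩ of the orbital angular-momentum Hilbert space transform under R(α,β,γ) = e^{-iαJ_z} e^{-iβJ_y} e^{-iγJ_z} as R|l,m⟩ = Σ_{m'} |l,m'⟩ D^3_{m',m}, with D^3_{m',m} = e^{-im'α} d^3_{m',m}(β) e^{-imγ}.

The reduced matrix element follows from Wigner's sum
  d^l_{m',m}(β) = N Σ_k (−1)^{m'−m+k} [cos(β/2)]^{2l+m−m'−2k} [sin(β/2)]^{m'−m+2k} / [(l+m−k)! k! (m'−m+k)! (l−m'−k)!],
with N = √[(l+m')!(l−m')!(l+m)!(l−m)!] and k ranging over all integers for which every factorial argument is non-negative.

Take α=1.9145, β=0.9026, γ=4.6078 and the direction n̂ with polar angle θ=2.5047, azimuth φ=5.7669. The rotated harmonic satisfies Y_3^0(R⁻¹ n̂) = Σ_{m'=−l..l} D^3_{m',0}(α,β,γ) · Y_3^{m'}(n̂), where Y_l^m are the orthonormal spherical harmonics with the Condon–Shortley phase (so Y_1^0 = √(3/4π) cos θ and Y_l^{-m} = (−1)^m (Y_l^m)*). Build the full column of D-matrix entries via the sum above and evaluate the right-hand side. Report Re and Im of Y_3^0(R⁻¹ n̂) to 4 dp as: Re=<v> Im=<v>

Need the full column D^3_{m',0} for m'=−3..3 at α=1.9145, β=0.9026, γ=4.6078.
cos(β/2)=0.899881, sin(β/2)=0.436136
d^3_{-3,0}: single k=3 term ⇒ +0.270355;  D = +0.231930-0.138926i
d^3_{-2,0}: k∈[2..3] ⇒ +0.683194 -0.160479 = +0.522715;  D = -0.404003-0.331681i
d^3_{-1,0}: k∈[1..3] ⇒ +0.891533 -0.628249 +0.049191 = +0.312475;  D = -0.105297+0.294199i
d^3_{0,0}: k∈[0..3] ⇒ +0.531019 -1.122602 +0.263693 -0.006882 = -0.334772;  D = -0.334772+0.000000i
d^3_{1,0}: k∈[0..2] ⇒ -0.891533 +0.628249 -0.049191 = -0.312475;  D = +0.105297+0.294199i
d^3_{2,0}: k∈[0..1] ⇒ +0.683194 -0.160479 = +0.522715;  D = -0.404003+0.331681i
d^3_{3,0}: single k=0 term ⇒ -0.270355;  D = -0.231930-0.138926i
Y_3^{m'}(θ=2.5047,φ=5.7669) and Σ D·Y over m':
  (+0.2319-0.1389i)·(+0.0019+0.0877i)  (-0.4040-0.3317i)·(-0.1490-0.2495i)  (-0.1053+0.2942i)·(+0.3730+0.2117i)  (-0.3348+0.0000i)·(-0.0695+0.0000i)  (+0.1053+0.2942i)·(-0.3730+0.2117i)  (-0.4040+0.3317i)·(-0.1490+0.2495i)  (-0.2319-0.1389i)·(-0.0019+0.0877i)
Y_3^0(R⁻¹ n̂) = -0.199752-0.000000i

Re=-0.1998 Im=0.0000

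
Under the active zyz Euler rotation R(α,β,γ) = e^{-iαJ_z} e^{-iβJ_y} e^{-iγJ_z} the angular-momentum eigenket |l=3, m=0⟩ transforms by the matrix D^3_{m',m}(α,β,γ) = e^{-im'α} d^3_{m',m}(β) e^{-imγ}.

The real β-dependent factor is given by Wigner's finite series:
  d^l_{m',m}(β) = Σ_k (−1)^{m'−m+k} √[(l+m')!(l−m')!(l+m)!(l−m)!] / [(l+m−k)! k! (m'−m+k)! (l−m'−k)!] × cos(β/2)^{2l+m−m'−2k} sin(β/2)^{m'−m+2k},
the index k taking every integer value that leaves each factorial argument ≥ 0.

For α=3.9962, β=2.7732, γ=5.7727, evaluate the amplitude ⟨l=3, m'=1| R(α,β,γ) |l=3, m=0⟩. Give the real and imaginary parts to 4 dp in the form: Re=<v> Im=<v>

Re=0.3431 Im=-0.3942

First d^3_{1,0}(β=2.7732), then the phase factors e^{-i(1)α} and e^{-i(0)γ}:
With c≡cos(β/2)=0.183157 and s≡sin(β/2)=0.983084, N=[24·2·6·6]^{1/2}=41.569219
k: max(0,(0)−(1))=0 … min(3+(0),3−(1))=2
  k=0: (−1)^1·41.5692/(12)·0.1832^5·0.9831^1 = -0.000702
  k=1: (−1)^2·41.5692/(4)·0.1832^3·0.9831^3 = +0.060667
  k=2: (−1)^3·41.5692/(12)·0.1832^1·0.9831^5 = -0.582593
d^3_{1,0}(2.7732) = -0.000702 +0.060667 -0.582593 = -0.522629
Phases: e^{-i·(1)·3.9962}=-0.656515+0.754313i, e^{-i·(0)·5.7727}=+1.000000+0.000000i ⇒ D=+0.343113-0.394226i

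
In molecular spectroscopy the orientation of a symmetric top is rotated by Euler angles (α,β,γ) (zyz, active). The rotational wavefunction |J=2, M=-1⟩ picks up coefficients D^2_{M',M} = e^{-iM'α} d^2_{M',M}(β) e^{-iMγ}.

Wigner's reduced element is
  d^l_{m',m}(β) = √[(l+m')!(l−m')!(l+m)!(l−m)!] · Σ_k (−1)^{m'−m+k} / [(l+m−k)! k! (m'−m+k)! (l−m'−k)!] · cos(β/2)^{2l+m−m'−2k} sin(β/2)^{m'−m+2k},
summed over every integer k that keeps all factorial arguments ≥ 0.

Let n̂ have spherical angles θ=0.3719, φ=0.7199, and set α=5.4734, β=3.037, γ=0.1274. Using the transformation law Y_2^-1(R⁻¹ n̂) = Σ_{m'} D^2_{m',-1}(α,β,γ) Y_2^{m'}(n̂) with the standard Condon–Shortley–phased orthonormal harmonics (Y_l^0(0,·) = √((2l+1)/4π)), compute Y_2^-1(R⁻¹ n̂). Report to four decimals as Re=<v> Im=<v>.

Need the full column D^2_{m',-1} for m'=−2..2 at α=5.4734, β=3.037, γ=0.1274.
cos(β/2)=0.052272, sin(β/2)=0.998633
d^2_{-2,-1}: single k=1 term ⇒ +0.000285;  D = +0.000022-0.000284i
d^2_{-1,-1}: k∈[0..1] ⇒ +0.000007 -0.008175 = -0.008167;  D = -0.006338+0.005151i
d^2_{0,-1}: k∈[0..1] ⇒ -0.000349 +0.127517 = +0.127167;  D = +0.126137+0.016157i
d^2_{1,-1}: k∈[0..1] ⇒ +0.008175 -0.994543 = -0.986368;  D = -0.583988-0.794909i
d^2_{2,-1}: single k=0 term ⇒ -0.104117;  D = +0.018248-0.102505i
Y_2^{m'}(θ=0.3719,φ=0.7199) and Σ D·Y over m':
  (+0.0000-0.0003i)·(+0.0067-0.0506i)  (-0.0063+0.0052i)·(+0.1966-0.1724i)  (+0.1261+0.0162i)·(+0.5058+0.0000i)  (-0.5840-0.7949i)·(-0.1966-0.1724i)  (+0.0182-0.1025i)·(+0.0067+0.0506i)
Y_2^-1(R⁻¹ n̂) = +0.046505+0.267533i

Re=0.0465 Im=0.2675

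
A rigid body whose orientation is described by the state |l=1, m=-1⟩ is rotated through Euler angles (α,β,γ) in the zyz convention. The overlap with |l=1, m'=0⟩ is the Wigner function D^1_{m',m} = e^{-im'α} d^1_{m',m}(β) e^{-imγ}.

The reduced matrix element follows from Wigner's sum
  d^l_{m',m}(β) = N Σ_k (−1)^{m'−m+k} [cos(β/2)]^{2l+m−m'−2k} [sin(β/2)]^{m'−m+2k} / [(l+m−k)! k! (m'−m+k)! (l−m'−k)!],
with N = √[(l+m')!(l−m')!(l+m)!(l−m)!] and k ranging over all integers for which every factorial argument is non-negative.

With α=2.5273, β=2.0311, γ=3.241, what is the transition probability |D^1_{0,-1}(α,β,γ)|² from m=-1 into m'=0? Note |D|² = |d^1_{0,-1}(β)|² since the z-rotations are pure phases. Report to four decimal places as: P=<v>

First d^1_{0,-1}(β=2.0311), then the phase factors e^{-i(0)α} and e^{-i(-1)γ}:
With c≡cos(β/2)=0.527153 and s≡sin(β/2)=0.849771, N=[1·1·1·2]^{1/2}=1.414214
k: max(0,(-1)−(0))=0 … min(1+(-1),1−(0))=0
  k=0: (−1)^1·1.4142/(1)·0.5272^1·0.8498^1 = -0.633509
d^1_{0,-1}(2.0311) = -0.633509
|D^1_{0,-1}|² = |d^1_{0,-1}(β)|² = (-0.633509)² = 0.401334 (the z-rotation phases have unit modulus)

P=0.4013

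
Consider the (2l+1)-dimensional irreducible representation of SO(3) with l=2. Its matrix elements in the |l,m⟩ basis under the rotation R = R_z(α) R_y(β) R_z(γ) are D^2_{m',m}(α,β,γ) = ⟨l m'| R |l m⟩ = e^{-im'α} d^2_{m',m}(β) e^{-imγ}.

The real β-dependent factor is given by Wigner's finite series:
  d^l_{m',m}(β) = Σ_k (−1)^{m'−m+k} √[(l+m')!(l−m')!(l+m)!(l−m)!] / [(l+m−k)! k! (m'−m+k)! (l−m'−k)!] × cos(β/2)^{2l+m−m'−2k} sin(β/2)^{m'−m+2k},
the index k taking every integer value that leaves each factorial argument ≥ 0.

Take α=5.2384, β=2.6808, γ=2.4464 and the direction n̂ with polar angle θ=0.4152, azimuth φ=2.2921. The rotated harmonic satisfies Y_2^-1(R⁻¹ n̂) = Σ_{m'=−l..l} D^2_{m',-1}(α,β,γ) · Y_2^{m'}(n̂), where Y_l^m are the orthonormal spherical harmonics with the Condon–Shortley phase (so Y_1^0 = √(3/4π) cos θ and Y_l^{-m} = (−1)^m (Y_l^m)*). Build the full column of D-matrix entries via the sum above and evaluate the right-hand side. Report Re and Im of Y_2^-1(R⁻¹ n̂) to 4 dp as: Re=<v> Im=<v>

Re=0.0076 Im=0.0721

Need the full column D^2_{m',-1} for m'=−2..2 at α=5.2384, β=2.6808, γ=2.4464.
cos(β/2)=0.228363, sin(β/2)=0.973576
d^2_{-2,-1}: single k=1 term ⇒ +0.023189;  D = +0.021728+0.008100i
d^2_{-1,-1}: k∈[0..1] ⇒ +0.002720 -0.148291 = -0.145571;  D = -0.024511-0.143493i
d^2_{0,-1}: k∈[0..1] ⇒ -0.028400 +0.516192 = +0.487792;  D = -0.374590+0.312447i
d^2_{1,-1}: k∈[0..1] ⇒ +0.148291 -0.898420 = -0.750129;  D = +0.704756+0.256931i
d^2_{2,-1}: single k=0 term ⇒ -0.421469;  D = +0.073970+0.414928i
Y_2^{m'}(θ=0.4152,φ=2.2921) and Σ D·Y over m':
  (+0.0217+0.0081i)·(-0.0080+0.0623i)  (-0.0245-0.1435i)·(-0.1883-0.2141i)  (-0.3746+0.3124i)·(+0.4768+0.0000i)  (+0.7048+0.2569i)·(+0.1883-0.2141i)  (+0.0740+0.4149i)·(-0.0080-0.0623i)
Y_2^-1(R⁻¹ n̂) = +0.007587+0.072068i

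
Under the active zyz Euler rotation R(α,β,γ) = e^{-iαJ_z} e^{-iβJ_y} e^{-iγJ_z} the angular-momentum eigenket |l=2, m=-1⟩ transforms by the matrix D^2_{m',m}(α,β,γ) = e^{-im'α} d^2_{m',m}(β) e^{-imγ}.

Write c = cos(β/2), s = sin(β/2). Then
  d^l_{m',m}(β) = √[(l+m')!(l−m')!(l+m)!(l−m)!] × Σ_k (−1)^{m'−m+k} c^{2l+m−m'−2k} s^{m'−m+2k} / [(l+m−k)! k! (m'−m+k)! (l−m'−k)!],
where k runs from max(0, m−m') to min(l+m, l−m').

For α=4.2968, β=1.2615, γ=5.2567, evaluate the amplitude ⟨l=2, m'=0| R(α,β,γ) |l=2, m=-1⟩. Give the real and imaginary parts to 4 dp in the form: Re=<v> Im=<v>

Split into d^2_{0,-1}(β=1.2615) × two z-phases.
With c≡cos(β/2)=0.807585 and s≡sin(β/2)=0.589751, N=[2·2·1·6]^{1/2}=4.898979
Admissible k: 0..1 (factorial args all ≥0)
  k=0: (−1)^1·4.8990/(2)·0.8076^3·0.5898^1 = -0.760868
  k=1: (−1)^2·4.8990/(2)·0.8076^1·0.5898^3 = +0.405760
d^2_{0,-1}(1.2615) = -0.760868 +0.405760 = -0.355108
Attach z-rotation phases: D = e^{-i(0)(4.2968)}·(-0.355108)·e^{-i(-1)(5.2567)} = -0.183885+0.303789i

Re=-0.1839 Im=0.3038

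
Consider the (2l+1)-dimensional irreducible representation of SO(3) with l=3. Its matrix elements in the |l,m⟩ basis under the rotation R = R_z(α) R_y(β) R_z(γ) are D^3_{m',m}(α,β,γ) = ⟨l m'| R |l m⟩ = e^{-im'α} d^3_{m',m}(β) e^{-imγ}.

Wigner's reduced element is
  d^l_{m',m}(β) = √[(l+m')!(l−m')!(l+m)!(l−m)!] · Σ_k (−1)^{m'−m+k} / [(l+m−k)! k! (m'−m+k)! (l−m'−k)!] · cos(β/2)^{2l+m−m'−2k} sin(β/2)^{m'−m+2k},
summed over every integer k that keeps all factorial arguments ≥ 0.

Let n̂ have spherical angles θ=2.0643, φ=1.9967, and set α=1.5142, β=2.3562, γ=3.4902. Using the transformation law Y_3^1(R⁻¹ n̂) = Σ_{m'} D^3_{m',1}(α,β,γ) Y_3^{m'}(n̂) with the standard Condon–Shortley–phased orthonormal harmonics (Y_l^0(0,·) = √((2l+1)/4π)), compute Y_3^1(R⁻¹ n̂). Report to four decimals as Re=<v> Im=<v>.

Re=-0.0607 Im=0.4338

Need the full column D^3_{m',1} for m'=−3..3 at α=1.5142, β=2.3562, γ=3.4902.
cos(β/2)=0.382681, sin(β/2)=0.923881
d^3_{-3,1}: single k=4 term ⇒ +0.413221;  D = +0.204746+0.358930i
d^3_{-2,1}: k∈[3..4] ⇒ +0.279504 -0.814547 = -0.535043;  D = -0.478998+0.238394i
d^3_{-1,1}: k∈[2..4] ⇒ +0.109832 -0.853546 +0.621863 = -0.121850;  D = +0.048034+0.111983i
d^3_{0,1}: k∈[1..3] ⇒ +0.026266 -0.459272 +0.892291 = +0.459285;  D = -0.431659+0.156887i
d^3_{1,1}: k∈[0..2] ⇒ +0.003141 -0.146443 +0.640159 = +0.496857;  D = +0.143035+0.475824i
d^3_{2,1}: k∈[0..1] ⇒ -0.023977 +0.279504 = +0.255527;  D = +0.248479-0.059601i
d^3_{3,1}: single k=0 term ⇒ +0.070896;  D = -0.012610-0.069766i
Y_3^{m'}(θ=2.0643,φ=1.9967) and Σ D·Y over m':
  (+0.2047+0.3589i)·(+0.2728+0.0823i)  (-0.4790+0.2384i)·(+0.2473-0.2825i)  (+0.0480+0.1120i)·(-0.0143-0.0316i)  (-0.4317+0.1569i)·(+0.3320+0.0000i)  (+0.1430+0.4758i)·(+0.0143-0.0316i)  (+0.2485-0.0596i)·(+0.2473+0.2825i)  (-0.0126-0.0698i)·(-0.2728+0.0823i)
Y_3^1(R⁻¹ n̂) = -0.060669+0.433804i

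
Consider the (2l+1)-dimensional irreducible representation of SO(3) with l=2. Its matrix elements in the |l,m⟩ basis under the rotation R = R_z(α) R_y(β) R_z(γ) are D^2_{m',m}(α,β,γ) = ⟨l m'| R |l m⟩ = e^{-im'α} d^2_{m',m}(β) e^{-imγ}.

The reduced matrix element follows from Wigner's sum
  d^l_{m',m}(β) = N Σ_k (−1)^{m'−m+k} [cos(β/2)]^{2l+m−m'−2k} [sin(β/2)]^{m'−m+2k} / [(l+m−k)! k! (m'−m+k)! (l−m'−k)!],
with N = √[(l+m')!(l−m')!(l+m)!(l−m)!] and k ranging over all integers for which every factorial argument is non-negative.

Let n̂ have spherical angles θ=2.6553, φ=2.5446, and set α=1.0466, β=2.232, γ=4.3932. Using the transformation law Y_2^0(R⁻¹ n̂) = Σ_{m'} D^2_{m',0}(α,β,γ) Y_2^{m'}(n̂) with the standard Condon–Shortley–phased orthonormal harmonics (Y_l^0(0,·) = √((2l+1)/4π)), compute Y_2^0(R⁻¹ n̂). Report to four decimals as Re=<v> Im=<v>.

Re=-0.0083 Im=0.0000

Need the full column D^2_{m',0} for m'=−2..2 at α=1.0466, β=2.232, γ=4.3932.
cos(β/2)=0.439279, sin(β/2)=0.898351
d^2_{-2,0}: single k=2 term ⇒ +0.381460;  D = -0.190335+0.330582i
d^2_{-1,0}: k∈[1..2] ⇒ +0.186528 -0.780106 = -0.593579;  D = -0.297096-0.513877i
d^2_{0,0}: k∈[0..2] ⇒ +0.037236 -0.622921 +0.651303 = +0.065618;  D = +0.065618+0.000000i
d^2_{1,0}: k∈[0..1] ⇒ -0.186528 +0.780106 = +0.593579;  D = +0.297096-0.513877i
d^2_{2,0}: single k=0 term ⇒ +0.381460;  D = -0.190335-0.330582i
Y_2^{m'}(θ=2.6553,φ=2.5446) and Σ D·Y over m':
  (-0.1903+0.3306i)·(+0.0310+0.0784i)  (-0.2971-0.5139i)·(+0.2640+0.1794i)  (+0.0656+0.0000i)·(+0.4241+0.0000i)  (+0.2971-0.5139i)·(-0.2640+0.1794i)  (-0.1903-0.3306i)·(+0.0310-0.0784i)
Y_2^0(R⁻¹ n̂) = -0.008295+0.000000i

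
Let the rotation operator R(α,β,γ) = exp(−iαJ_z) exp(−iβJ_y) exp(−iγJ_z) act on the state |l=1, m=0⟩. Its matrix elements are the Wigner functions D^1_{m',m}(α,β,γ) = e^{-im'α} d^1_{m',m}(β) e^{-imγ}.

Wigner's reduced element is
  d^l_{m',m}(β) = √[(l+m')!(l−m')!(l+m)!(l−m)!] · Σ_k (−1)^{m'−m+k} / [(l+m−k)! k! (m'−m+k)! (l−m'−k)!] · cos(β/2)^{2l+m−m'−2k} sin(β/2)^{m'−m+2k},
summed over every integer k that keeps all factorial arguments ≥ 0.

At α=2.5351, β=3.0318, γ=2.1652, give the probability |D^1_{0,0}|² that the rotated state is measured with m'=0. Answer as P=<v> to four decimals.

D^1_{0,0}(2.5351,3.0318,2.1652) = e^{-i·0·2.5351}·d^1_{0,0}(3.0318)·e^{-i·0·2.1652}. Compute d first:
Half-angle: c=0.054869, s=0.998494. N=√(1·1·1·1)=1.000000
k∈{0,1} keeps every argument non-negative
  k=0: (−1)^0·1.0000/(1)·0.0549^2·0.9985^0 = +0.003011
  k=1: (−1)^1·1.0000/(1)·0.0549^0·0.9985^2 = -0.996989
d^1_{0,0}(3.0318) = +0.003011 -0.996989 = -0.993979
|D^1_{0,0}|² = |d^1_{0,0}(β)|² = (-0.993979)² = 0.987994 (the z-rotation phases have unit modulus)

P=0.9880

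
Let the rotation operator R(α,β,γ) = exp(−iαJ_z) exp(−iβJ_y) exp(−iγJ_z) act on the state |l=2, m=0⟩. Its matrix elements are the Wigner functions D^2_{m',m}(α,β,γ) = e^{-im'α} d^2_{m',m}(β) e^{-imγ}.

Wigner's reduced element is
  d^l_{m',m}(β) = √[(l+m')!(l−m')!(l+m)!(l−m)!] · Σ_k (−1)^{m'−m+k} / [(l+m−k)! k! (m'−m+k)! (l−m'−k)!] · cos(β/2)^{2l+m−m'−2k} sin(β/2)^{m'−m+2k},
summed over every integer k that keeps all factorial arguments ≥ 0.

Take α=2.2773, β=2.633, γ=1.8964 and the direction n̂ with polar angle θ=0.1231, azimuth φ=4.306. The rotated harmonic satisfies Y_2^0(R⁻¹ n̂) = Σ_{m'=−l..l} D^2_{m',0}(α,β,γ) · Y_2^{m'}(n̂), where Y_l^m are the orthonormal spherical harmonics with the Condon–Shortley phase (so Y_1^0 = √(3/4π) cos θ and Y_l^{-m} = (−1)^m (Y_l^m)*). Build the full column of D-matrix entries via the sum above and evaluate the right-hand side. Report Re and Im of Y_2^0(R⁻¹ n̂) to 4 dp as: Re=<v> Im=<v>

Re=0.4396 Im=0.0000

Need the full column D^2_{m',0} for m'=−2..2 at α=2.2773, β=2.633, γ=1.8964.
cos(β/2)=0.251564, sin(β/2)=0.967841
d^2_{-2,0}: single k=2 term ⇒ +0.145205;  D = -0.022817-0.143401i
d^2_{-1,0}: k∈[1..2] ⇒ +0.037742 -0.558645 = -0.520903;  D = +0.338159-0.396218i
d^2_{0,0}: k∈[0..2] ⇒ +0.004005 -0.237119 +0.877436 = +0.644322;  D = +0.644322+0.000000i
d^2_{1,0}: k∈[0..1] ⇒ -0.037742 +0.558645 = +0.520903;  D = -0.338159-0.396218i
d^2_{2,0}: single k=0 term ⇒ +0.145205;  D = -0.022817+0.143401i
Y_2^{m'}(θ=0.1231,φ=4.306) and Σ D·Y over m':
  (-0.0228-0.1434i)·(-0.0040-0.0042i)  (+0.3382-0.3962i)·(-0.0372+0.0865i)  (+0.6443+0.0000i)·(+0.6165+0.0000i)  (-0.3382-0.3962i)·(+0.0372+0.0865i)  (-0.0228+0.1434i)·(-0.0040+0.0042i)
Y_2^0(R⁻¹ n̂) = +0.439563-0.000000i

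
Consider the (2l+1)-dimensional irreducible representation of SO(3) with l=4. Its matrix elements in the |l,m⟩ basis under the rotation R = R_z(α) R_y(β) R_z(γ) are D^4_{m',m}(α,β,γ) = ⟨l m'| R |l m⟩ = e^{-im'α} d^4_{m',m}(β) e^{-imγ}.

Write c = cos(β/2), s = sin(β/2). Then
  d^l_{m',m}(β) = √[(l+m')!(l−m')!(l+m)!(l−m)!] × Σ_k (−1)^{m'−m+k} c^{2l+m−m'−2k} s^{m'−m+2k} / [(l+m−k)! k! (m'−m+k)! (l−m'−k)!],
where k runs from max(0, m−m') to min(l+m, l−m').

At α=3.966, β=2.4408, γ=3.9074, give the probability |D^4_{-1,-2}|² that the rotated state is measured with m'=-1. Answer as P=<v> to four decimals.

P=0.1133

D^4_{-1,-2}(3.966,2.4408,3.9074) = e^{-i·-1·3.966}·d^4_{-1,-2}(2.4408)·e^{-i·-2·3.9074}. Compute d first:
c=cos(2.4408/2)=0.343270, s=sin(2.4408/2)=0.939237; N=√[6·120·2·720]=1018.233765
k∈{0,1,2} keeps every argument non-negative
  k=0: (−1)^1·1018.2338/(240)·0.3433^7·0.9392^1 = -0.002238
  k=1: (−1)^2·1018.2338/(48)·0.3433^5·0.9392^3 = +0.083774
  k=2: (−1)^3·1018.2338/(72)·0.3433^3·0.9392^5 = -0.418117
d^4_{-1,-2}(2.4408) = -0.002238 +0.083774 -0.418117 = -0.336581
|D^4_{-1,-2}|² = |d^4_{-1,-2}(β)|² = (-0.336581)² = 0.113287 (the z-rotation phases have unit modulus)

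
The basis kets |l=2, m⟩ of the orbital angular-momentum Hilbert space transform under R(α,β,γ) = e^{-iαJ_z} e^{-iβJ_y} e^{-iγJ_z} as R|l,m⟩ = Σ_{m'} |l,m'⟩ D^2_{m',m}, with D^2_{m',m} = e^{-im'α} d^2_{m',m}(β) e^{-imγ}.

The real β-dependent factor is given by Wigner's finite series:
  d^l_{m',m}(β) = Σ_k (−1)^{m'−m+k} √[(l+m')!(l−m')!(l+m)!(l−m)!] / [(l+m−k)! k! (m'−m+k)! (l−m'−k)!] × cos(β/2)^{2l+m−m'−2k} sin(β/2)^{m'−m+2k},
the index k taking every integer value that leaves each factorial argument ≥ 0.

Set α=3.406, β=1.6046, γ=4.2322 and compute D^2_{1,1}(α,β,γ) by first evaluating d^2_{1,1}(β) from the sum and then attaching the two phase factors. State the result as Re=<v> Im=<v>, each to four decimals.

Split into d^2_{1,1}(β=1.6046) × two z-phases.
Half-angle: c=0.695055, s=0.718957. N=√(6·1·6·1)=6.000000
The bounds max(0,m−m')=0 and min(l+m,l−m')=1 give 2 terms
  k=0: (−1)^0·6.0000/(6)·0.6951^4·0.7190^0 = +0.233387
  k=1: (−1)^1·6.0000/(2)·0.6951^2·0.7190^2 = -0.749143
d^2_{1,1}(1.6046) = +0.233387 -0.749143 = -0.515756
Phases: e^{-i·(1)·3.406}=-0.965248+0.261337i, e^{-i·(1)·4.2322}=-0.461947+0.886908i ⇒ D=-0.110429+0.503796i

Re=-0.1104 Im=0.5038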